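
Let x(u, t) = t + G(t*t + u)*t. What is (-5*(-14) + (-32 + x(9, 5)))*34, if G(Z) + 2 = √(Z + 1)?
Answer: 1122 + 170*√35 ≈ 2127.7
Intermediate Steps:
G(Z) = -2 + √(1 + Z) (G(Z) = -2 + √(Z + 1) = -2 + √(1 + Z))
x(u, t) = t + t*(-2 + √(1 + u + t²)) (x(u, t) = t + (-2 + √(1 + (t*t + u)))*t = t + (-2 + √(1 + (t² + u)))*t = t + (-2 + √(1 + (u + t²)))*t = t + (-2 + √(1 + u + t²))*t = t + t*(-2 + √(1 + u + t²)))
(-5*(-14) + (-32 + x(9, 5)))*34 = (-5*(-14) + (-32 + 5*(-1 + √(1 + 9 + 5²))))*34 = (70 + (-32 + 5*(-1 + √(1 + 9 + 25))))*34 = (70 + (-32 + 5*(-1 + √35)))*34 = (70 + (-32 + (-5 + 5*√35)))*34 = (70 + (-37 + 5*√35))*34 = (33 + 5*√35)*34 = 1122 + 170*√35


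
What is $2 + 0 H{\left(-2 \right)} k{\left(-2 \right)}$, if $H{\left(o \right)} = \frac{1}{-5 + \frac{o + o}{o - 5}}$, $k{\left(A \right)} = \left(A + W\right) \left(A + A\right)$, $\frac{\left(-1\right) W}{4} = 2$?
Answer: $2$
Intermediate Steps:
$W = -8$ ($W = \left(-4\right) 2 = -8$)
$k{\left(A \right)} = 2 A \left(-8 + A\right)$ ($k{\left(A \right)} = \left(A - 8\right) \left(A + A\right) = \left(-8 + A\right) 2 A = 2 A \left(-8 + A\right)$)
$H{\left(o \right)} = \frac{1}{-5 + \frac{2 o}{-5 + o}}$
$2 + 0 H{\left(-2 \right)} k{\left(-2 \right)} = 2 + 0 \frac{5 - -2}{-25 + 3 \left(-2\right)} 2 \left(-2\right) \left(-8 - 2\right) = 2 + 0 \frac{5 + 2}{-25 - 6} \cdot 2 \left(-2\right) \left(-10\right) = 2 + 0 \frac{1}{-31} \cdot 7 \cdot 40 = 2 + 0 \left(\left(- \frac{1}{31}\right) 7\right) 40 = 2 + 0 \left(- \frac{7}{31}\right) 40 = 2 + 0 \cdot 40 = 2 + 0 = 2$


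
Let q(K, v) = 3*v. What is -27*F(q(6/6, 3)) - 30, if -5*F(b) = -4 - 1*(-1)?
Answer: -231/5 ≈ -46.200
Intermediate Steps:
F(b) = ⅗ (F(b) = -(-4 - 1*(-1))/5 = -(-4 + 1)/5 = -⅕*(-3) = ⅗)
-27*F(q(6/6, 3)) - 30 = -27*⅗ - 30 = -81/5 - 30 = -231/5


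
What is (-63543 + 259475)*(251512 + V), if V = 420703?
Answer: 131708429380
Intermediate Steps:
(-63543 + 259475)*(251512 + V) = (-63543 + 259475)*(251512 + 420703) = 195932*672215 = 131708429380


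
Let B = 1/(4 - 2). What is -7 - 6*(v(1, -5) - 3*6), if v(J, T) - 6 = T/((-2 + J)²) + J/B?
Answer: 83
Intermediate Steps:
B = ½ (B = 1/2 = ½ ≈ 0.50000)
v(J, T) = 6 + 2*J + T/(-2 + J)² (v(J, T) = 6 + (T/((-2 + J)²) + J/(½)) = 6 + (T/(-2 + J)² + J*2) = 6 + (T/(-2 + J)² + 2*J) = 6 + (2*J + T/(-2 + J)²) = 6 + 2*J + T/(-2 + J)²)
-7 - 6*(v(1, -5) - 3*6) = -7 - 6*((6 + 2*1 - 5/(-2 + 1)²) - 3*6) = -7 - 6*((6 + 2 - 5/(-1)²) - 18) = -7 - 6*((6 + 2 - 5*1) - 18) = -7 - 6*((6 + 2 - 5) - 18) = -7 - 6*(3 - 18) = -7 - 6*(-15) = -7 + 90 = 83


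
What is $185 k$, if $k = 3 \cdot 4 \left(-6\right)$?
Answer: $-13320$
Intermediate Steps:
$k = -72$ ($k = 12 \left(-6\right) = -72$)
$185 k = 185 \left(-72\right) = -13320$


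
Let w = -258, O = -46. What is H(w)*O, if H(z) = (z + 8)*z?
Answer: -2967000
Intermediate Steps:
H(z) = z*(8 + z) (H(z) = (8 + z)*z = z*(8 + z))
H(w)*O = -258*(8 - 258)*(-46) = -258*(-250)*(-46) = 64500*(-46) = -2967000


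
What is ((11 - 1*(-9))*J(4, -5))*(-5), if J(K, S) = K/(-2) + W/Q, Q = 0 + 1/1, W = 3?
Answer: -100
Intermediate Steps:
Q = 1 (Q = 0 + 1 = 1)
J(K, S) = 3 - K/2 (J(K, S) = K/(-2) + 3/1 = K*(-1/2) + 3*1 = -K/2 + 3 = 3 - K/2)
((11 - 1*(-9))*J(4, -5))*(-5) = ((11 - 1*(-9))*(3 - 1/2*4))*(-5) = ((11 + 9)*(3 - 2))*(-5) = (20*1)*(-5) = 20*(-5) = -100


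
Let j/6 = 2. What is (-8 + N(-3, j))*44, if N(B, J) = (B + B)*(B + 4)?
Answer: -616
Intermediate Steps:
j = 12 (j = 6*2 = 12)
N(B, J) = 2*B*(4 + B) (N(B, J) = (2*B)*(4 + B) = 2*B*(4 + B))
(-8 + N(-3, j))*44 = (-8 + 2*(-3)*(4 - 3))*44 = (-8 + 2*(-3)*1)*44 = (-8 - 6)*44 = -14*44 = -616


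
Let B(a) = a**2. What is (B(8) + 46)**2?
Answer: 12100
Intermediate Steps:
(B(8) + 46)**2 = (8**2 + 46)**2 = (64 + 46)**2 = 110**2 = 12100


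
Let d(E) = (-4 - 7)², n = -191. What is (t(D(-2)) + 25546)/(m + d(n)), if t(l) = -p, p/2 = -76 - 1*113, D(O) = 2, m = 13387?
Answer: 6481/3377 ≈ 1.9192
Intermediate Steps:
p = -378 (p = 2*(-76 - 1*113) = 2*(-76 - 113) = 2*(-189) = -378)
d(E) = 121 (d(E) = (-11)² = 121)
t(l) = 378 (t(l) = -1*(-378) = 378)
(t(D(-2)) + 25546)/(m + d(n)) = (378 + 25546)/(13387 + 121) = 25924/13508 = 25924*(1/13508) = 6481/3377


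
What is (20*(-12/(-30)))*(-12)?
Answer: -96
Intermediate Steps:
(20*(-12/(-30)))*(-12) = (20*(-12*(-1/30)))*(-12) = (20*(2/5))*(-12) = 8*(-12) = -96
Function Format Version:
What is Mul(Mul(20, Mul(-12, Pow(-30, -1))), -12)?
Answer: -96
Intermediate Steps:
Mul(Mul(20, Mul(-12, Pow(-30, -1))), -12) = Mul(Mul(20, Mul(-12, Rational(-1, 30))), -12) = Mul(Mul(20, Rational(2, 5)), -12) = Mul(8, -12) = -96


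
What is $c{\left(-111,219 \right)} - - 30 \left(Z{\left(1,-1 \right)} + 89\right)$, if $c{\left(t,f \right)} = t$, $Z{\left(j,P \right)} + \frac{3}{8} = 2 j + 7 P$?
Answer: $\frac{9591}{4} \approx 2397.8$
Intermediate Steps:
$Z{\left(j,P \right)} = - \frac{3}{8} + 2 j + 7 P$ ($Z{\left(j,P \right)} = - \frac{3}{8} + \left(2 j + 7 P\right) = - \frac{3}{8} + 2 j + 7 P$)
$c{\left(-111,219 \right)} - - 30 \left(Z{\left(1,-1 \right)} + 89\right) = -111 - - 30 \left(\left(- \frac{3}{8} + 2 \cdot 1 + 7 \left(-1\right)\right) + 89\right) = -111 - - 30 \left(\left(- \frac{3}{8} + 2 - 7\right) + 89\right) = -111 - - 30 \left(- \frac{43}{8} + 89\right) = -111 - \left(-30\right) \frac{669}{8} = -111 - - \frac{10035}{4} = -111 + \frac{10035}{4} = \frac{9591}{4}$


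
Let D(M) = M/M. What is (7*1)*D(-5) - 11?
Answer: -4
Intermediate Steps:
D(M) = 1
(7*1)*D(-5) - 11 = (7*1)*1 - 11 = 7*1 - 11 = 7 - 11 = -4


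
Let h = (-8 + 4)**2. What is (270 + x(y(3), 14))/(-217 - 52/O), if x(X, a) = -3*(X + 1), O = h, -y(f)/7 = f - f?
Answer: -1068/881 ≈ -1.2123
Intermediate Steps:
y(f) = 0 (y(f) = -7*(f - f) = -7*0 = 0)
h = 16 (h = (-4)**2 = 16)
O = 16
x(X, a) = -3 - 3*X (x(X, a) = -3*(1 + X) = -3 - 3*X)
(270 + x(y(3), 14))/(-217 - 52/O) = (270 + (-3 - 3*0))/(-217 - 52/16) = (270 + (-3 + 0))/(-217 - 52*1/16) = (270 - 3)/(-217 - 13/4) = 267/(-881/4) = 267*(-4/881) = -1068/881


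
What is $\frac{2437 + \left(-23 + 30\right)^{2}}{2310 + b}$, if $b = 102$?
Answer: $\frac{1243}{1206} \approx 1.0307$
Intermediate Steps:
$\frac{2437 + \left(-23 + 30\right)^{2}}{2310 + b} = \frac{2437 + \left(-23 + 30\right)^{2}}{2310 + 102} = \frac{2437 + 7^{2}}{2412} = \left(2437 + 49\right) \frac{1}{2412} = 2486 \cdot \frac{1}{2412} = \frac{1243}{1206}$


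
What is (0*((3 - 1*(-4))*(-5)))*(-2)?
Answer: 0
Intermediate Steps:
(0*((3 - 1*(-4))*(-5)))*(-2) = (0*((3 + 4)*(-5)))*(-2) = (0*(7*(-5)))*(-2) = (0*(-35))*(-2) = 0*(-2) = 0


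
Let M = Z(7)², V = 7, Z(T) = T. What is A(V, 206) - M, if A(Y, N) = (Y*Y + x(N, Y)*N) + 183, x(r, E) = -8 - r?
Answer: -43901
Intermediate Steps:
A(Y, N) = 183 + Y² + N*(-8 - N) (A(Y, N) = (Y*Y + (-8 - N)*N) + 183 = (Y² + N*(-8 - N)) + 183 = 183 + Y² + N*(-8 - N))
M = 49 (M = 7² = 49)
A(V, 206) - M = (183 + 7² - 1*206*(8 + 206)) - 1*49 = (183 + 49 - 1*206*214) - 49 = (183 + 49 - 44084) - 49 = -43852 - 49 = -43901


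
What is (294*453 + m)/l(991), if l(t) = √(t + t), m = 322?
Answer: 66752*√1982/991 ≈ 2998.8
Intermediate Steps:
l(t) = √2*√t (l(t) = √(2*t) = √2*√t)
(294*453 + m)/l(991) = (294*453 + 322)/((√2*√991)) = (133182 + 322)/(√1982) = 133504*(√1982/1982) = 66752*√1982/991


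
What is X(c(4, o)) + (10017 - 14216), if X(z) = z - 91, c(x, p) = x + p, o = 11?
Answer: -4275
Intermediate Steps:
c(x, p) = p + x
X(z) = -91 + z
X(c(4, o)) + (10017 - 14216) = (-91 + (11 + 4)) + (10017 - 14216) = (-91 + 15) - 4199 = -76 - 4199 = -4275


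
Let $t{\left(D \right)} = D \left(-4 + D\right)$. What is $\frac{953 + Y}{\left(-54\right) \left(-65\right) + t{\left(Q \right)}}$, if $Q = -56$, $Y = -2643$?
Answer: $- \frac{169}{687} \approx -0.246$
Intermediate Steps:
$\frac{953 + Y}{\left(-54\right) \left(-65\right) + t{\left(Q \right)}} = \frac{953 - 2643}{\left(-54\right) \left(-65\right) - 56 \left(-4 - 56\right)} = - \frac{1690}{3510 - -3360} = - \frac{1690}{3510 + 3360} = - \frac{1690}{6870} = \left(-1690\right) \frac{1}{6870} = - \frac{169}{687}$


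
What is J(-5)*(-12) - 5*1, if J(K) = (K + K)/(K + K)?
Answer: -17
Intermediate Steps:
J(K) = 1 (J(K) = (2*K)/((2*K)) = (2*K)*(1/(2*K)) = 1)
J(-5)*(-12) - 5*1 = 1*(-12) - 5*1 = -12 - 5 = -17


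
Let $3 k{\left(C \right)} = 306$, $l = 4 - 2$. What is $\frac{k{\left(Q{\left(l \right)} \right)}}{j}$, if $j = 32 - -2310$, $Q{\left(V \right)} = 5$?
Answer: $\frac{51}{1171} \approx 0.043553$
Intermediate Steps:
$l = 2$ ($l = 4 - 2 = 2$)
$k{\left(C \right)} = 102$ ($k{\left(C \right)} = \frac{1}{3} \cdot 306 = 102$)
$j = 2342$ ($j = 32 + 2310 = 2342$)
$\frac{k{\left(Q{\left(l \right)} \right)}}{j} = \frac{102}{2342} = 102 \cdot \frac{1}{2342} = \frac{51}{1171}$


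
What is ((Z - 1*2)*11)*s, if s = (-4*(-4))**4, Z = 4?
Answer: 1441792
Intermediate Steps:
s = 65536 (s = 16**4 = 65536)
((Z - 1*2)*11)*s = ((4 - 1*2)*11)*65536 = ((4 - 2)*11)*65536 = (2*11)*65536 = 22*65536 = 1441792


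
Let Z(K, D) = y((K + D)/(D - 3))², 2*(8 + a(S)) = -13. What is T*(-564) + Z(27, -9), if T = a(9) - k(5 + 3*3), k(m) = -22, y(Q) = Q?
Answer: -16911/4 ≈ -4227.8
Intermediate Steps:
a(S) = -29/2 (a(S) = -8 + (½)*(-13) = -8 - 13/2 = -29/2)
Z(K, D) = (D + K)²/(-3 + D)² (Z(K, D) = ((K + D)/(D - 3))² = ((D + K)/(-3 + D))² = (D + K)²/(-3 + D)²)
T = 15/2 (T = -29/2 - 1*(-22) = -29/2 + 22 = 15/2 ≈ 7.5000)
T*(-564) + Z(27, -9) = (15/2)*(-564) + (-9 + 27)²/(-3 - 9)² = -4230 + 18²/(-12)² = -4230 + (1/144)*324 = -4230 + 9/4 = -16911/4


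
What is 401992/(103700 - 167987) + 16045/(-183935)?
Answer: -14994376687/2364925869 ≈ -6.3403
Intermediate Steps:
401992/(103700 - 167987) + 16045/(-183935) = 401992/(-64287) + 16045*(-1/183935) = 401992*(-1/64287) - 3209/36787 = -401992/64287 - 3209/36787 = -14994376687/2364925869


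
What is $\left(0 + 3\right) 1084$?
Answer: $3252$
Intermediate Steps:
$\left(0 + 3\right) 1084 = 3 \cdot 1084 = 3252$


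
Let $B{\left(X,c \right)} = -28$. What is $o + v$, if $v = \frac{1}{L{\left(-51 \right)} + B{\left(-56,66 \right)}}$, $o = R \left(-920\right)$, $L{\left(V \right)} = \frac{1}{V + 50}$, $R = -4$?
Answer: $\frac{106719}{29} \approx 3680.0$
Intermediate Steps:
$L{\left(V \right)} = \frac{1}{50 + V}$
$o = 3680$ ($o = \left(-4\right) \left(-920\right) = 3680$)
$v = - \frac{1}{29}$ ($v = \frac{1}{\frac{1}{50 - 51} - 28} = \frac{1}{\frac{1}{-1} - 28} = \frac{1}{-1 - 28} = \frac{1}{-29} = - \frac{1}{29} \approx -0.034483$)
$o + v = 3680 - \frac{1}{29} = \frac{106719}{29}$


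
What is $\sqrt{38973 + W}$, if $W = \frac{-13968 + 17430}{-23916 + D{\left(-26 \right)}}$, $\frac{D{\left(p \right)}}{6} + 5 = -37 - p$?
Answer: $\frac{\sqrt{624189414738}}{4002} \approx 197.42$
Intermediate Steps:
$D{\left(p \right)} = -252 - 6 p$ ($D{\left(p \right)} = -30 + 6 \left(-37 - p\right) = -30 - \left(222 + 6 p\right) = -252 - 6 p$)
$W = - \frac{577}{4002}$ ($W = \frac{-13968 + 17430}{-23916 - 96} = \frac{3462}{-23916 + \left(-252 + 156\right)} = \frac{3462}{-23916 - 96} = \frac{3462}{-24012} = 3462 \left(- \frac{1}{24012}\right) = - \frac{577}{4002} \approx -0.14418$)
$\sqrt{38973 + W} = \sqrt{38973 - \frac{577}{4002}} = \sqrt{\frac{155969369}{4002}} = \frac{\sqrt{624189414738}}{4002}$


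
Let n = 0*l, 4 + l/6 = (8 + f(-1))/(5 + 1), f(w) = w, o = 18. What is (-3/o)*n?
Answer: 0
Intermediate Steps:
l = -17 (l = -24 + 6*((8 - 1)/(5 + 1)) = -24 + 6*(7/6) = -24 + 7 = -17)
n = 0 (n = 0*(-17) = 0)
(-3/o)*n = -3/18*0 = -3*1/18*0 = -⅙*0 = 0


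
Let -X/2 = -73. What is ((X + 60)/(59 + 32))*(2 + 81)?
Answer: 17098/91 ≈ 187.89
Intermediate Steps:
X = 146 (X = -2*(-73) = 146)
((X + 60)/(59 + 32))*(2 + 81) = ((146 + 60)/(59 + 32))*(2 + 81) = (206/91)*83 = 17098/91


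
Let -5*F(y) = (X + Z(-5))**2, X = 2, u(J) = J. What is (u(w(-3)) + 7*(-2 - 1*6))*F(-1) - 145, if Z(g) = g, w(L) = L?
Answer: -194/5 ≈ -38.800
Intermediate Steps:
F(y) = -9/5 (F(y) = -(2 - 5)**2/5 = -1/5*(-3)**2 = -1/5*9 = -9/5)
(u(w(-3)) + 7*(-2 - 1*6))*F(-1) - 145 = (-3 + 7*(-2 - 1*6))*(-9/5) - 145 = (-3 + 7*(-2 - 6))*(-9/5) - 145 = (-3 + 7*(-8))*(-9/5) - 145 = (-3 - 56)*(-9/5) - 145 = -59*(-9/5) - 145 = 531/5 - 145 = -194/5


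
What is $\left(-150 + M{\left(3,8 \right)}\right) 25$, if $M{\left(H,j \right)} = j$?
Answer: $-3550$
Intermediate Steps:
$\left(-150 + M{\left(3,8 \right)}\right) 25 = \left(-150 + 8\right) 25 = \left(-142\right) 25 = -3550$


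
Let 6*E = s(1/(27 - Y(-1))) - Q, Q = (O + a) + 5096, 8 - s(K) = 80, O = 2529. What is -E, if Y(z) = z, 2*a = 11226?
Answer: 6655/3 ≈ 2218.3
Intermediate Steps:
a = 5613 (a = (1/2)*11226 = 5613)
s(K) = -72 (s(K) = 8 - 1*80 = 8 - 80 = -72)
Q = 13238 (Q = (2529 + 5613) + 5096 = 8142 + 5096 = 13238)
E = -6655/3 (E = (-72 - 1*13238)/6 = (-72 - 13238)/6 = (1/6)*(-13310) = -6655/3 ≈ -2218.3)
-E = -1*(-6655/3) = 6655/3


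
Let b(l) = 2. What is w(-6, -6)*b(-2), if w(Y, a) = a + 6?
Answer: 0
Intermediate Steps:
w(Y, a) = 6 + a
w(-6, -6)*b(-2) = (6 - 6)*2 = 0*2 = 0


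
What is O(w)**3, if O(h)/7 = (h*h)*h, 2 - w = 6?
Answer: -89915392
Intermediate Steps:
w = -4 (w = 2 - 1*6 = 2 - 6 = -4)
O(h) = 7*h**3 (O(h) = 7*((h*h)*h) = 7*(h**2*h) = 7*h**3)
O(w)**3 = (7*(-4)**3)**3 = (7*(-64))**3 = (-448)**3 = -89915392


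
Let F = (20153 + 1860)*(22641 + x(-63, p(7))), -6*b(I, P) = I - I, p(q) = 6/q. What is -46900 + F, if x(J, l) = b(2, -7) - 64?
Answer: 496940601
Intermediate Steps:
b(I, P) = 0 (b(I, P) = -(I - I)/6 = -⅙*0 = 0)
x(J, l) = -64 (x(J, l) = 0 - 64 = -64)
F = 496987501 (F = (20153 + 1860)*(22641 - 64) = 22013*22577 = 496987501)
-46900 + F = -46900 + 496987501 = 496940601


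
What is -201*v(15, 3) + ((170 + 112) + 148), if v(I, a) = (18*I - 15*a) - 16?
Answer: -41579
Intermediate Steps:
v(I, a) = -16 - 15*a + 18*I (v(I, a) = (-15*a + 18*I) - 16 = -16 - 15*a + 18*I)
-201*v(15, 3) + ((170 + 112) + 148) = -201*(-16 - 15*3 + 18*15) + ((170 + 112) + 148) = -201*(-16 - 45 + 270) + (282 + 148) = -201*209 + 430 = -42009 + 430 = -41579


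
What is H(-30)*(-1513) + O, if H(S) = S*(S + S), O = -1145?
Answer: -2724545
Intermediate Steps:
H(S) = 2*S² (H(S) = S*(2*S) = 2*S²)
H(-30)*(-1513) + O = (2*(-30)²)*(-1513) - 1145 = (2*900)*(-1513) - 1145 = 1800*(-1513) - 1145 = -2723400 - 1145 = -2724545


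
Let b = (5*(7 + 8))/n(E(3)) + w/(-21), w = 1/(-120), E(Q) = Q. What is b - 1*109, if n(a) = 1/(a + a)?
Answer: 859321/2520 ≈ 341.00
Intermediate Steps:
n(a) = 1/(2*a)
w = -1/120 ≈ -0.0083333
b = 1134001/2520 (b = (5*(7 + 8))/(((½)/3)) - 1/120/(-21) = (5*15)/(((½)*(⅓))) - 1/120*(-1/21) = 75/(⅙) + 1/2520 = 75*6 + 1/2520 = 450 + 1/2520 = 1134001/2520 ≈ 450.00)
b - 1*109 = 1134001/2520 - 1*109 = 1134001/2520 - 109 = 859321/2520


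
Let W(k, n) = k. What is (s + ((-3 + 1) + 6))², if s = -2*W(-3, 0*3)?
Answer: 100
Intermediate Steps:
s = 6 (s = -2*(-3) = 6)
(s + ((-3 + 1) + 6))² = (6 + ((-3 + 1) + 6))² = (6 + (-2 + 6))² = (6 + 4)² = 10² = 100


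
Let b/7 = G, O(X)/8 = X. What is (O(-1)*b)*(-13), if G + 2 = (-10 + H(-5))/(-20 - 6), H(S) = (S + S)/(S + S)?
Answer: -1204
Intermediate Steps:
O(X) = 8*X
H(S) = 1 (H(S) = (2*S)/((2*S)) = (2*S)*(1/(2*S)) = 1)
G = -43/26 (G = -2 + (-10 + 1)/(-20 - 6) = -2 - 9/(-26) = -2 - 9*(-1/26) = -2 + 9/26 = -43/26 ≈ -1.6538)
b = -301/26 (b = 7*(-43/26) = -301/26 ≈ -11.577)
(O(-1)*b)*(-13) = ((8*(-1))*(-301/26))*(-13) = -8*(-301/26)*(-13) = (1204/13)*(-13) = -1204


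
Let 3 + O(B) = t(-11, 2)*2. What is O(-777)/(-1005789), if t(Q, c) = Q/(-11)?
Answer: 1/1005789 ≈ 9.9425e-7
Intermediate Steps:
t(Q, c) = -Q/11 (t(Q, c) = Q*(-1/11) = -Q/11)
O(B) = -1 (O(B) = -3 - 1/11*(-11)*2 = -3 + 1*2 = -3 + 2 = -1)
O(-777)/(-1005789) = -1/(-1005789) = -1*(-1/1005789) = 1/1005789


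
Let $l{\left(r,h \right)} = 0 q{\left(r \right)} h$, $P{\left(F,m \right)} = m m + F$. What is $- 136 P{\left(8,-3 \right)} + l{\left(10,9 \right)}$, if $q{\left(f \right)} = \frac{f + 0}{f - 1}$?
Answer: $-2312$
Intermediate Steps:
$q{\left(f \right)} = \frac{f}{-1 + f}$
$P{\left(F,m \right)} = F + m^{2}$ ($P{\left(F,m \right)} = m^{2} + F = F + m^{2}$)
$l{\left(r,h \right)} = 0$ ($l{\left(r,h \right)} = 0 \frac{r}{-1 + r} h = 0 h = 0$)
$- 136 P{\left(8,-3 \right)} + l{\left(10,9 \right)} = - 136 \left(8 + \left(-3\right)^{2}\right) + 0 = - 136 \left(8 + 9\right) + 0 = \left(-136\right) 17 + 0 = -2312 + 0 = -2312$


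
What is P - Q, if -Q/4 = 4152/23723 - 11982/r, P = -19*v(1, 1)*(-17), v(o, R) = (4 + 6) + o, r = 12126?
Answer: 170189747643/47944183 ≈ 3549.7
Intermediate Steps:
v(o, R) = 10 + o
P = 3553 (P = -19*(10 + 1)*(-17) = -19*11*(-17) = -209*(-17) = 3553)
Q = 155934556/47944183 (Q = -4*(4152/23723 - 11982/12126) = -4*(4152*(1/23723) - 11982*1/12126) = -4*(4152/23723 - 1997/2021) = -4*(-38983639/47944183) = 155934556/47944183 ≈ 3.2524)
P - Q = 3553 - 1*155934556/47944183 = 3553 - 155934556/47944183 = 170189747643/47944183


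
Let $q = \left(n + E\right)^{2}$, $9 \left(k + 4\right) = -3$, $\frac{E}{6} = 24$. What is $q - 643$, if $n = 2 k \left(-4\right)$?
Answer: $\frac{281509}{9} \approx 31279.0$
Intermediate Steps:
$E = 144$ ($E = 6 \cdot 24 = 144$)
$k = - \frac{13}{3}$ ($k = -4 + \frac{1}{9} \left(-3\right) = -4 - \frac{1}{3} = - \frac{13}{3} \approx -4.3333$)
$n = \frac{104}{3}$ ($n = 2 \left(- \frac{13}{3}\right) \left(-4\right) = \left(- \frac{26}{3}\right) \left(-4\right) = \frac{104}{3} \approx 34.667$)
$q = \frac{287296}{9}$ ($q = \left(\frac{104}{3} + 144\right)^{2} = \left(\frac{536}{3}\right)^{2} = \frac{287296}{9} \approx 31922.0$)
$q - 643 = \frac{287296}{9} - 643 = \frac{281509}{9}$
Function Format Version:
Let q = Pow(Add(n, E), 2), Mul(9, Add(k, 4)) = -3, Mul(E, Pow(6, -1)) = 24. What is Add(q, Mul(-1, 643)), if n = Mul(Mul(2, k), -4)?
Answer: Rational(281509, 9) ≈ 31279.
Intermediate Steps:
E = 144 (E = Mul(6, 24) = 144)
k = Rational(-13, 3) (k = Add(-4, Mul(Rational(1, 9), -3)) = Add(-4, Rational(-1, 3)) = Rational(-13, 3) ≈ -4.3333)
n = Rational(104, 3) (n = Mul(Mul(2, Rational(-13, 3)), -4) = Mul(Rational(-26, 3), -4) = Rational(104, 3) ≈ 34.667)
q = Rational(287296, 9) (q = Pow(Add(Rational(104, 3), 144), 2) = Pow(Rational(536, 3), 2) = Rational(287296, 9) ≈ 31922.)
Add(q, Mul(-1, 643)) = Add(Rational(287296, 9), Mul(-1, 643)) = Add(Rational(287296, 9), -643) = Rational(281509, 9)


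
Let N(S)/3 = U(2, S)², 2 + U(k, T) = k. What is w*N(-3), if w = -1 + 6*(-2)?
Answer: 0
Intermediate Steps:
U(k, T) = -2 + k
w = -13 (w = -1 - 12 = -13)
N(S) = 0 (N(S) = 3*(-2 + 2)² = 3*0² = 3*0 = 0)
w*N(-3) = -13*0 = 0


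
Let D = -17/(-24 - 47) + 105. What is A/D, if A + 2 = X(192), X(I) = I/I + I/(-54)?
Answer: -2911/67248 ≈ -0.043288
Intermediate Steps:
X(I) = 1 - I/54 (X(I) = 1 + I*(-1/54) = 1 - I/54)
A = -41/9 (A = -2 + (1 - 1/54*192) = -2 + (1 - 32/9) = -2 - 23/9 = -41/9 ≈ -4.5556)
D = 7472/71 (D = -17/(-71) + 105 = -17*(-1/71) + 105 = 17/71 + 105 = 7472/71 ≈ 105.24)
A/D = -41/(9*7472/71) = -41/9*71/7472 = -2911/67248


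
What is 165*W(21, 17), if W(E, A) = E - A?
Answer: 660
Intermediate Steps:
165*W(21, 17) = 165*(21 - 1*17) = 165*(21 - 17) = 165*4 = 660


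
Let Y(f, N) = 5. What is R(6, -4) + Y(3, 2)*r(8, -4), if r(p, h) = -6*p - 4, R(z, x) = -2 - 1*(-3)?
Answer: -259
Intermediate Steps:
R(z, x) = 1 (R(z, x) = -2 + 3 = 1)
r(p, h) = -4 - 6*p
R(6, -4) + Y(3, 2)*r(8, -4) = 1 + 5*(-4 - 6*8) = 1 + 5*(-4 - 48) = 1 + 5*(-52) = 1 - 260 = -259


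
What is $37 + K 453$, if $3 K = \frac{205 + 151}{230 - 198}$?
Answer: $\frac{13735}{8} \approx 1716.9$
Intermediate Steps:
$K = \frac{89}{24}$ ($K = \frac{\left(205 + 151\right) \frac{1}{230 - 198}}{3} = \frac{356 \cdot \frac{1}{32}}{3} = \frac{1}{3} \cdot \frac{89}{8} = \frac{89}{24} \approx 3.7083$)
$37 + K 453 = 37 + \frac{89}{24} \cdot 453 = 37 + \frac{13439}{8} = \frac{13735}{8}$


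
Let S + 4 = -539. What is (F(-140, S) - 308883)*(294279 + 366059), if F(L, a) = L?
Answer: -204059629774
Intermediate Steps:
S = -543 (S = -4 - 539 = -543)
(F(-140, S) - 308883)*(294279 + 366059) = (-140 - 308883)*(294279 + 366059) = -309023*660338 = -204059629774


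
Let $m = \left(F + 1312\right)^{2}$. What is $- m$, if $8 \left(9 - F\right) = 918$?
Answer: $- \frac{23280625}{16} \approx -1.455 \cdot 10^{6}$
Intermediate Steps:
$F = - \frac{423}{4}$ ($F = 9 - \frac{459}{4} = - \frac{423}{4} \approx -105.75$)
$m = \frac{23280625}{16}$ ($m = \left(- \frac{423}{4} + 1312\right)^{2} = \left(\frac{4825}{4}\right)^{2} = \frac{23280625}{16} \approx 1.455 \cdot 10^{6}$)
$- m = \left(-1\right) \frac{23280625}{16} = - \frac{23280625}{16}$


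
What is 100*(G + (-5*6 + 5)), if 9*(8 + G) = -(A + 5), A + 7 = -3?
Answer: -29200/9 ≈ -3244.4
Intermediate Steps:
A = -10 (A = -7 - 3 = -10)
G = -67/9 (G = -8 + (-(-10 + 5))/9 = -8 + (-1*(-5))/9 = -8 + (⅑)*5 = -8 + 5/9 = -67/9 ≈ -7.4444)
100*(G + (-5*6 + 5)) = 100*(-67/9 + (-5*6 + 5)) = 100*(-67/9 + (-30 + 5)) = 100*(-67/9 - 25) = 100*(-292/9) = -29200/9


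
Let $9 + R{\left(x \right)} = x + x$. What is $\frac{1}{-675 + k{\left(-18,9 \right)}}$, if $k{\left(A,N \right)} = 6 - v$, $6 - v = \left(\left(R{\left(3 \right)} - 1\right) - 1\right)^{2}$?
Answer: $- \frac{1}{650} \approx -0.0015385$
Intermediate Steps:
$R{\left(x \right)} = -9 + 2 x$ ($R{\left(x \right)} = -9 + \left(x + x\right) = -9 + 2 x$)
$v = -19$ ($v = 6 - \left(\left(\left(-9 + 2 \cdot 3\right) - 1\right) - 1\right)^{2} = 6 - \left(\left(\left(-9 + 6\right) - 1\right) - 1\right)^{2} = 6 - \left(\left(-3 - 1\right) - 1\right)^{2} = 6 - \left(-4 - 1\right)^{2} = 6 - \left(-5\right)^{2} = 6 - 25 = -19$)
$k{\left(A,N \right)} = 25$ ($k{\left(A,N \right)} = 6 - -19 = 6 + 19 = 25$)
$\frac{1}{-675 + k{\left(-18,9 \right)}} = \frac{1}{-675 + 25} = \frac{1}{-650} = - \frac{1}{650}$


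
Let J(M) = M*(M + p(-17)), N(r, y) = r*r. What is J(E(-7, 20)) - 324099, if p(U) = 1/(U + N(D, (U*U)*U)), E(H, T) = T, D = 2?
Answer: -4208107/13 ≈ -3.2370e+5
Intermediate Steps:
N(r, y) = r²
p(U) = 1/(4 + U) (p(U) = 1/(U + 2²) = 1/(U + 4) = 1/(4 + U))
J(M) = M*(-1/13 + M) (J(M) = M*(M + 1/(4 - 17)) = M*(M + 1/(-13)) = M*(M - 1/13) = M*(-1/13 + M))
J(E(-7, 20)) - 324099 = 20*(-1/13 + 20) - 324099 = 20*(259/13) - 324099 = 5180/13 - 324099 = -4208107/13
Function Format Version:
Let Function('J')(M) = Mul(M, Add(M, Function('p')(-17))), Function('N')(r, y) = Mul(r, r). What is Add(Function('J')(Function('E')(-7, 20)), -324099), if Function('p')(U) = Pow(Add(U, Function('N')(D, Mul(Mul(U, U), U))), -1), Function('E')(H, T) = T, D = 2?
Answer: Rational(-4208107, 13) ≈ -3.2370e+5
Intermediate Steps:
Function('N')(r, y) = Pow(r, 2)
Function('p')(U) = Pow(Add(4, U), -1) (Function('p')(U) = Pow(Add(U, Pow(2, 2)), -1) = Pow(Add(U, 4), -1) = Pow(Add(4, U), -1))
Function('J')(M) = Mul(M, Add(Rational(-1, 13), M)) (Function('J')(M) = Mul(M, Add(M, Pow(Add(4, -17), -1))) = Mul(M, Add(M, Pow(-13, -1))) = Mul(M, Add(M, Rational(-1, 13))) = Mul(M, Add(Rational(-1, 13), M)))
Add(Function('J')(Function('E')(-7, 20)), -324099) = Add(Mul(20, Add(Rational(-1, 13), 20)), -324099) = Add(Mul(20, Rational(259, 13)), -324099) = Add(Rational(5180, 13), -324099) = Rational(-4208107, 13)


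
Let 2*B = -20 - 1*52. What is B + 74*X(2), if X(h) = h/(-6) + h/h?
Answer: 40/3 ≈ 13.333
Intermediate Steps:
X(h) = 1 - h/6 (X(h) = h*(-1/6) + 1 = -h/6 + 1 = 1 - h/6)
B = -36 (B = (-20 - 1*52)/2 = (-20 - 52)/2 = (1/2)*(-72) = -36)
B + 74*X(2) = -36 + 74*(1 - 1/6*2) = -36 + 74*(1 - 1/3) = -36 + 74*(2/3) = -36 + 148/3 = 40/3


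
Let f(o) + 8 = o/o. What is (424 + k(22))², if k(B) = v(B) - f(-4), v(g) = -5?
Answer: 181476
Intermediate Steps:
f(o) = -7 (f(o) = -8 + o/o = -8 + 1 = -7)
k(B) = 2 (k(B) = -5 - 1*(-7) = -5 + 7 = 2)
(424 + k(22))² = (424 + 2)² = 426² = 181476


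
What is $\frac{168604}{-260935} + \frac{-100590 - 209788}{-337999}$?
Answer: $\frac{24000500034}{88195769065} \approx 0.27213$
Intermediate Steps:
$\frac{168604}{-260935} + \frac{-100590 - 209788}{-337999} = 168604 \left(- \frac{1}{260935}\right) - - \frac{310378}{337999} = - \frac{168604}{260935} + \frac{310378}{337999} = \frac{24000500034}{88195769065}$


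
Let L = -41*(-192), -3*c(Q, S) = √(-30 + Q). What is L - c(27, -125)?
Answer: 7872 + I*√3/3 ≈ 7872.0 + 0.57735*I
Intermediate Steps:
c(Q, S) = -√(-30 + Q)/3
L = 7872
L - c(27, -125) = 7872 - (-1)*√(-30 + 27)/3 = 7872 - (-1)*√(-3)/3 = 7872 - (-1)*I*√3/3 = 7872 + I*√3/3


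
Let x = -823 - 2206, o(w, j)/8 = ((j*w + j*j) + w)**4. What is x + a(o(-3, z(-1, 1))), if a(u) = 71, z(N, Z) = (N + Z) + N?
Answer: -2958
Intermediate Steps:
z(N, Z) = Z + 2*N
o(w, j) = 8*(w + j**2 + j*w)**4 (o(w, j) = 8*((j*w + j*j) + w)**4 = 8*((j*w + j**2) + w)**4 = 8*((j**2 + j*w) + w)**4 = 8*(w + j**2 + j*w)**4)
x = -3029
x + a(o(-3, z(-1, 1))) = -3029 + 71 = -2958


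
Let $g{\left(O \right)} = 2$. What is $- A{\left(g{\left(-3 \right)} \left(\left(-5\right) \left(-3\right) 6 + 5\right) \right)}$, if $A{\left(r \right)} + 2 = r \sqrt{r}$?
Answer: $2 - 190 \sqrt{190} \approx -2617.0$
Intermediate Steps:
$A{\left(r \right)} = -2 + r^{\frac{3}{2}}$ ($A{\left(r \right)} = -2 + r \sqrt{r} = -2 + r^{\frac{3}{2}}$)
$- A{\left(g{\left(-3 \right)} \left(\left(-5\right) \left(-3\right) 6 + 5\right) \right)} = - (-2 + \left(2 \left(\left(-5\right) \left(-3\right) 6 + 5\right)\right)^{\frac{3}{2}}) = - (-2 + \left(2 \left(15 \cdot 6 + 5\right)\right)^{\frac{3}{2}}) = - (-2 + \left(2 \left(90 + 5\right)\right)^{\frac{3}{2}}) = - (-2 + \left(2 \cdot 95\right)^{\frac{3}{2}}) = - (-2 + 190^{\frac{3}{2}}) = - (-2 + 190 \sqrt{190}) = 2 - 190 \sqrt{190}$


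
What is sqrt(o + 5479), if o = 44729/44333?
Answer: 2*sqrt(2692622786897)/44333 ≈ 74.027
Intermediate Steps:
o = 44729/44333 (o = 44729*(1/44333) = 44729/44333 ≈ 1.0089)
sqrt(o + 5479) = sqrt(44729/44333 + 5479) = sqrt(242945236/44333) = 2*sqrt(2692622786897)/44333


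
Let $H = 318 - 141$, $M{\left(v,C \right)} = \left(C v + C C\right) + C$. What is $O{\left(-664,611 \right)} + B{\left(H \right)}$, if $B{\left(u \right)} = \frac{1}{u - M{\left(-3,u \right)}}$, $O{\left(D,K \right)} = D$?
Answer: $- \frac{20449873}{30798} \approx -664.0$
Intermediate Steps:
$M{\left(v,C \right)} = C + C^{2} + C v$ ($M{\left(v,C \right)} = \left(C v + C^{2}\right) + C = \left(C^{2} + C v\right) + C = C + C^{2} + C v$)
$H = 177$
$B{\left(u \right)} = \frac{1}{u - u \left(-2 + u\right)}$ ($B{\left(u \right)} = \frac{1}{u - u \left(1 + u - 3\right)} = \frac{1}{u - u \left(-2 + u\right)}$)
$O{\left(-664,611 \right)} + B{\left(H \right)} = -664 - \frac{1}{177 \left(-3 + 177\right)} = -664 - \frac{1}{177 \cdot 174} = -664 - \frac{1}{177} \cdot \frac{1}{174} = -664 - \frac{1}{30798} = - \frac{20449873}{30798}$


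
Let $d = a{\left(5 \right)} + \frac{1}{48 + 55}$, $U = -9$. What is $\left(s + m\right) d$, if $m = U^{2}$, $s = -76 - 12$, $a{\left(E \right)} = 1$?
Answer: $- \frac{728}{103} \approx -7.068$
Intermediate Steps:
$s = -88$ ($s = -76 - 12 = -88$)
$m = 81$ ($m = \left(-9\right)^{2} = 81$)
$d = \frac{104}{103}$ ($d = 1 + \frac{1}{48 + 55} = 1 + \frac{1}{103} = \frac{104}{103} \approx 1.0097$)
$\left(s + m\right) d = \left(-88 + 81\right) \frac{104}{103} = \left(-7\right) \frac{104}{103} = - \frac{728}{103}$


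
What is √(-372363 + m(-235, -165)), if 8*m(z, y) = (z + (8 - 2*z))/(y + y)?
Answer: I*√18022373655/220 ≈ 610.22*I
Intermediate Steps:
m(z, y) = (8 - z)/(16*y) (m(z, y) = ((z + (8 - 2*z))/(y + y))/8 = ((8 - z)/((2*y)))/8 = ((8 - z)*(1/(2*y)))/8 = ((8 - z)/(2*y))/8 = (8 - z)/(16*y))
√(-372363 + m(-235, -165)) = √(-372363 + (1/16)*(8 - 1*(-235))/(-165)) = √(-372363 + (1/16)*(-1/165)*(8 + 235)) = √(-372363 + (1/16)*(-1/165)*243) = √(-372363 - 81/880) = √(-327679521/880) = I*√18022373655/220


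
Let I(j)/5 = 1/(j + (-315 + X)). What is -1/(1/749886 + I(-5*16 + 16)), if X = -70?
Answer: 336698814/3748981 ≈ 89.811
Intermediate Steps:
I(j) = 5/(-385 + j) (I(j) = 5/(j + (-315 - 70)) = 5/(j - 385) = 5/(-385 + j))
-1/(1/749886 + I(-5*16 + 16)) = -1/(1/749886 + 5/(-385 + (-5*16 + 16))) = -1/(1/749886 + 5/(-385 + (-80 + 16))) = -1/(1/749886 + 5/(-385 - 64)) = -1/(1/749886 + 5/(-449)) = -1/(1/749886 + 5*(-1/449)) = -1/(1/749886 - 5/449) = -1/(-3748981/336698814) = -1*(-336698814/3748981) = 336698814/3748981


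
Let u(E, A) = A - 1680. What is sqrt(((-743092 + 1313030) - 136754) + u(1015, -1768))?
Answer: 2*sqrt(107434) ≈ 655.54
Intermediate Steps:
u(E, A) = -1680 + A
sqrt(((-743092 + 1313030) - 136754) + u(1015, -1768)) = sqrt(((-743092 + 1313030) - 136754) + (-1680 - 1768)) = sqrt((569938 - 136754) - 3448) = sqrt(433184 - 3448) = sqrt(429736) = 2*sqrt(107434)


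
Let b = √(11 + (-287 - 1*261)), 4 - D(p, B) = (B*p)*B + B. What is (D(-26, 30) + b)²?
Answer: (23374 + I*√537)² ≈ 5.4634e+8 + 1.083e+6*I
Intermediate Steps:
D(p, B) = 4 - B - p*B² (D(p, B) = 4 - ((B*p)*B + B) = 4 - (p*B² + B) = 4 - (B + p*B²) = 4 + (-B - p*B²) = 4 - B - p*B²)
b = I*√537 (b = √(11 + (-287 - 261)) = √(11 - 548) = √(-537) = I*√537 ≈ 23.173*I)
(D(-26, 30) + b)² = ((4 - 1*30 - 1*(-26)*30²) + I*√537)² = ((4 - 30 - 1*(-26)*900) + I*√537)² = ((4 - 30 + 23400) + I*√537)² = (23374 + I*√537)²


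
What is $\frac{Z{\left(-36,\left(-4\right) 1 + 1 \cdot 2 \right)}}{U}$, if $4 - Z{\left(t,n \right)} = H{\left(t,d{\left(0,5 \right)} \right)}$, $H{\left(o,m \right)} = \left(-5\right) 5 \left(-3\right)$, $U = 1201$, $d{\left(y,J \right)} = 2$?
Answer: $- \frac{71}{1201} \approx -0.059117$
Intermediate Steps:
$H{\left(o,m \right)} = 75$ ($H{\left(o,m \right)} = \left(-25\right) \left(-3\right) = 75$)
$Z{\left(t,n \right)} = -71$ ($Z{\left(t,n \right)} = 4 - 75 = -71$)
$\frac{Z{\left(-36,\left(-4\right) 1 + 1 \cdot 2 \right)}}{U} = - \frac{71}{1201}$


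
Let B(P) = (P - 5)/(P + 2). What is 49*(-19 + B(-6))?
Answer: -3185/4 ≈ -796.25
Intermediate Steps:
B(P) = (-5 + P)/(2 + P)
49*(-19 + B(-6)) = 49*(-19 + (-5 - 6)/(2 - 6)) = 49*(-19 - 11/(-4)) = 49*(-19 - 1/4*(-11)) = 49*(-19 + 11/4) = 49*(-65/4) = -3185/4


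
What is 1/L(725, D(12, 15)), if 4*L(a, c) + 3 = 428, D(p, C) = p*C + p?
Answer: 4/425 ≈ 0.0094118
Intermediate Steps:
D(p, C) = p + C*p (D(p, C) = C*p + p = p + C*p)
L(a, c) = 425/4 (L(a, c) = -3/4 + (1/4)*428 = -3/4 + 107 = 425/4)
1/L(725, D(12, 15)) = 1/(425/4) = 4/425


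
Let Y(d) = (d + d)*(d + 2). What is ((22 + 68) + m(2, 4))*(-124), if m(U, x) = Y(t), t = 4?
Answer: -17112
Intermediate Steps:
Y(d) = 2*d*(2 + d) (Y(d) = (2*d)*(2 + d) = 2*d*(2 + d))
m(U, x) = 48 (m(U, x) = 2*4*(2 + 4) = 2*4*6 = 48)
((22 + 68) + m(2, 4))*(-124) = ((22 + 68) + 48)*(-124) = (90 + 48)*(-124) = 138*(-124) = -17112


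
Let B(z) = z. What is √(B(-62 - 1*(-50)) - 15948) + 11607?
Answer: 11607 + 2*I*√3990 ≈ 11607.0 + 126.33*I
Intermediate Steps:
√(B(-62 - 1*(-50)) - 15948) + 11607 = √((-62 - 1*(-50)) - 15948) + 11607 = √((-62 + 50) - 15948) + 11607 = √(-12 - 15948) + 11607 = √(-15960) + 11607 = 2*I*√3990 + 11607 = 11607 + 2*I*√3990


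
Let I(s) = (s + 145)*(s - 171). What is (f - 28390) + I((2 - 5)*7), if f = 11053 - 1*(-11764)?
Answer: -29381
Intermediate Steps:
f = 22817 (f = 11053 + 11764 = 22817)
I(s) = (-171 + s)*(145 + s) (I(s) = (145 + s)*(-171 + s) = (-171 + s)*(145 + s))
(f - 28390) + I((2 - 5)*7) = (22817 - 28390) + (-24795 + ((2 - 5)*7)² - 26*(2 - 5)*7) = -5573 + (-24795 + (-3*7)² - (-78)*7) = -5573 + (-24795 + (-21)² - 26*(-21)) = -5573 + (-24795 + 441 + 546) = -5573 - 23808 = -29381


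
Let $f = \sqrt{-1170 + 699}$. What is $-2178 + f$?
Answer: $-2178 + i \sqrt{471} \approx -2178.0 + 21.703 i$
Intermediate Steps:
$f = i \sqrt{471}$ ($f = \sqrt{-471} = i \sqrt{471} \approx 21.703 i$)
$-2178 + f = -2178 + i \sqrt{471}$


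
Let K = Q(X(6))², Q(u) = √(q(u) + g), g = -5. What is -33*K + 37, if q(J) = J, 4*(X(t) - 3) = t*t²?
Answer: -1679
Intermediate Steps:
X(t) = 3 + t³/4 (X(t) = 3 + (t*t²)/4 = 3 + t³/4)
Q(u) = √(-5 + u) (Q(u) = √(u - 5) = √(-5 + u))
K = 52 (K = (√(-5 + (3 + (¼)*6³)))² = (√(-5 + (3 + (¼)*216)))² = (√(-5 + (3 + 54)))² = (√(-5 + 57))² = (√52)² = (2*√13)² = 52)
-33*K + 37 = -33*52 + 37 = -1716 + 37 = -1679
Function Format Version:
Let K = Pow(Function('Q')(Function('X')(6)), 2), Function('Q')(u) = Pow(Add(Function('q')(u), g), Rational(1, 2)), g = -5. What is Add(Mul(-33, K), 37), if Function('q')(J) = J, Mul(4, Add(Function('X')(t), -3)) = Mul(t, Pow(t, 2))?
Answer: -1679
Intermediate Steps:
Function('X')(t) = Add(3, Mul(Rational(1, 4), Pow(t, 3))) (Function('X')(t) = Add(3, Mul(Rational(1, 4), Mul(t, Pow(t, 2)))) = Add(3, Mul(Rational(1, 4), Pow(t, 3))))
Function('Q')(u) = Pow(Add(-5, u), Rational(1, 2)) (Function('Q')(u) = Pow(Add(u, -5), Rational(1, 2)) = Pow(Add(-5, u), Rational(1, 2)))
K = 52 (K = Pow(Pow(Add(-5, Add(3, Mul(Rational(1, 4), Pow(6, 3)))), Rational(1, 2)), 2) = Pow(Pow(Add(-5, Add(3, Mul(Rational(1, 4), 216))), Rational(1, 2)), 2) = Pow(Pow(Add(-5, Add(3, 54)), Rational(1, 2)), 2) = Pow(Pow(Add(-5, 57), Rational(1, 2)), 2) = Pow(Pow(52, Rational(1, 2)), 2) = Pow(Mul(2, Pow(13, Rational(1, 2))), 2) = 52)
Add(Mul(-33, K), 37) = Add(Mul(-33, 52), 37) = Add(-1716, 37) = -1679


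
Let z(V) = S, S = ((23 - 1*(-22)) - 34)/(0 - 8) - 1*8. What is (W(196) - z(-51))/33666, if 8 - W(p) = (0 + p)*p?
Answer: -307189/269328 ≈ -1.1406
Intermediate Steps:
S = -75/8 (S = ((23 + 22) - 34)/(-8) - 8 = (45 - 34)*(-⅛) - 8 = 11*(-⅛) - 8 = -11/8 - 8 = -75/8 ≈ -9.3750)
z(V) = -75/8
W(p) = 8 - p² (W(p) = 8 - (0 + p)*p = 8 - p*p = 8 - p²)
(W(196) - z(-51))/33666 = ((8 - 1*196²) - 1*(-75/8))/33666 = ((8 - 1*38416) + 75/8)*(1/33666) = ((8 - 38416) + 75/8)*(1/33666) = (-38408 + 75/8)*(1/33666) = -307189/8*1/33666 = -307189/269328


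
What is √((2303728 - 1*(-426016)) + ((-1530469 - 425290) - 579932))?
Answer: √194053 ≈ 440.51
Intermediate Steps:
√((2303728 - 1*(-426016)) + ((-1530469 - 425290) - 579932)) = √((2303728 + 426016) + (-1955759 - 579932)) = √(2729744 - 2535691) = √194053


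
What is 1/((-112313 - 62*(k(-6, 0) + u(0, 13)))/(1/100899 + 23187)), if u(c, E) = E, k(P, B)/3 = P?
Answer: -2339545114/11300990697 ≈ -0.20702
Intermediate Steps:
k(P, B) = 3*P
1/((-112313 - 62*(k(-6, 0) + u(0, 13)))/(1/100899 + 23187)) = 1/((-112313 - 62*(3*(-6) + 13))/(1/100899 + 23187)) = 1/((-112313 - 62*(-18 + 13))/(1/100899 + 23187)) = 1/((-112313 - 62*(-5))/(2339545114/100899)) = 1/((-112313 + 310)*(100899/2339545114)) = 1/(-112003*100899/2339545114) = 1/(-11300990697/2339545114) = -2339545114/11300990697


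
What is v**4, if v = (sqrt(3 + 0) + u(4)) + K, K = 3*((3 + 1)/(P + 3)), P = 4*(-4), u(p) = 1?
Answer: 260092/28561 + 2032*sqrt(3)/2197 ≈ 10.709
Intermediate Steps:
P = -16
K = -12/13 (K = 3*((3 + 1)/(-16 + 3)) = 3*(4/(-13)) = 3*(4*(-1/13)) = 3*(-4/13) = -12/13 ≈ -0.92308)
v = 1/13 + sqrt(3) (v = (sqrt(3 + 0) + 1) - 12/13 = (sqrt(3) + 1) - 12/13 = (1 + sqrt(3)) - 12/13 = 1/13 + sqrt(3) ≈ 1.8090)
v**4 = (1/13 + sqrt(3))**4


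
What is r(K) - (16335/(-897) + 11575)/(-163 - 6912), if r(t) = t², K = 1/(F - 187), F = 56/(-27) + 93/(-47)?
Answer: 40623347680579621/24868962918815860 ≈ 1.6335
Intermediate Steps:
F = -5143/1269 (F = 56*(-1/27) + 93*(-1/47) = -56/27 - 93/47 = -5143/1269 ≈ -4.0528)
K = -1269/242446 (K = 1/(-5143/1269 - 187) = 1/(-242446/1269) = -1269/242446 ≈ -0.0052342)
r(K) - (16335/(-897) + 11575)/(-163 - 6912) = (-1269/242446)² - (16335/(-897) + 11575)/(-163 - 6912) = 1610361/58780062916 - (16335*(-1/897) + 11575)/(-7075) = 1610361/58780062916 - (-5445/299 + 11575)*(-1)/7075 = 1610361/58780062916 - 3455480*(-1)/(299*7075) = 1610361/58780062916 - 1*(-691096/423085) = 1610361/58780062916 + 691096/423085 = 40623347680579621/24868962918815860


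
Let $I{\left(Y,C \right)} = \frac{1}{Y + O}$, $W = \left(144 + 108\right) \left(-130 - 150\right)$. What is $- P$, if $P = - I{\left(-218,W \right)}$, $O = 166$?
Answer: $- \frac{1}{52} \approx -0.019231$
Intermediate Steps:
$W = -70560$ ($W = 252 \left(-280\right) = -70560$)
$I{\left(Y,C \right)} = \frac{1}{166 + Y}$ ($I{\left(Y,C \right)} = \frac{1}{Y + 166} = \frac{1}{166 + Y}$)
$P = \frac{1}{52}$ ($P = - \frac{1}{166 - 218} = - \frac{1}{-52} = \left(-1\right) \left(- \frac{1}{52}\right) = \frac{1}{52} \approx 0.019231$)
$- P = \left(-1\right) \frac{1}{52} = - \frac{1}{52}$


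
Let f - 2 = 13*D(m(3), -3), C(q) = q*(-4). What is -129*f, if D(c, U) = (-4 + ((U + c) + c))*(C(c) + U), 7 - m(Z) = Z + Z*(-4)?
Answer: 2808717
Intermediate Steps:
m(Z) = 7 + 3*Z (m(Z) = 7 - (Z + Z*(-4)) = 7 - (Z - 4*Z) = 7 - (-3)*Z = 7 + 3*Z)
C(q) = -4*q
D(c, U) = (U - 4*c)*(-4 + U + 2*c) (D(c, U) = (-4 + ((U + c) + c))*(-4*c + U) = (-4 + (U + 2*c))*(U - 4*c) = (-4 + U + 2*c)*(U - 4*c) = (U - 4*c)*(-4 + U + 2*c))
f = -21773 (f = 2 + 13*((-3)² - 8*(7 + 3*3)² - 4*(-3) + 16*(7 + 3*3) - 2*(-3)*(7 + 3*3)) = 2 + 13*(9 - 8*(7 + 9)² + 12 + 16*(7 + 9) - 2*(-3)*(7 + 9)) = 2 + 13*(9 - 8*16² + 12 + 16*16 - 2*(-3)*16) = 2 + 13*(9 - 8*256 + 12 + 256 + 96) = 2 + 13*(9 - 2048 + 12 + 256 + 96) = 2 + 13*(-1675) = 2 - 21775 = -21773)
-129*f = -129*(-21773) = 2808717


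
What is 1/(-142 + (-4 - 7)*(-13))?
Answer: 1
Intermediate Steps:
1/(-142 + (-4 - 7)*(-13)) = 1/(-142 - 11*(-13)) = 1/(-142 + 143) = 1/1 = 1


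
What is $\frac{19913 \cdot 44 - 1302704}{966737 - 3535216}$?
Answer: $\frac{426532}{2568479} \approx 0.16606$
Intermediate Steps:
$\frac{19913 \cdot 44 - 1302704}{966737 - 3535216} = \frac{876172 - 1302704}{-2568479} = \left(-426532\right) \left(- \frac{1}{2568479}\right) = \frac{426532}{2568479}$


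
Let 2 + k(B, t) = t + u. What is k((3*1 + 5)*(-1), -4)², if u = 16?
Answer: 100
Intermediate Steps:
k(B, t) = 14 + t (k(B, t) = -2 + (t + 16) = -2 + (16 + t) = 14 + t)
k((3*1 + 5)*(-1), -4)² = (14 - 4)² = 10² = 100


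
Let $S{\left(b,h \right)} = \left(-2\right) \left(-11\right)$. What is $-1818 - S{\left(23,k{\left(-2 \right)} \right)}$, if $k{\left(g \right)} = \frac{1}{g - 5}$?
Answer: $-1840$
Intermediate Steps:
$k{\left(g \right)} = \frac{1}{-5 + g}$
$S{\left(b,h \right)} = 22$
$-1818 - S{\left(23,k{\left(-2 \right)} \right)} = -1818 - 22 = -1840$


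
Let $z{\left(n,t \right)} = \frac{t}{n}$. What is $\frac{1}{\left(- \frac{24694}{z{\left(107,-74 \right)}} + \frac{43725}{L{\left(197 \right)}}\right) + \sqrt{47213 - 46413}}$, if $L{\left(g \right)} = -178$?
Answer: $\frac{1538115100282}{54542362139483969} - \frac{867507920 \sqrt{2}}{54542362139483969} \approx 2.8178 \cdot 10^{-5}$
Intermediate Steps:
$\frac{1}{\left(- \frac{24694}{z{\left(107,-74 \right)}} + \frac{43725}{L{\left(197 \right)}}\right) + \sqrt{47213 - 46413}} = \frac{1}{\left(- \frac{24694}{\left(-74\right) \frac{1}{107}} + \frac{43725}{-178}\right) + \sqrt{47213 - 46413}} = \frac{1}{\left(- \frac{24694}{\left(-74\right) \frac{1}{107}} + 43725 \left(- \frac{1}{178}\right)\right) + \sqrt{800}} = \frac{1}{\left(- \frac{24694}{- \frac{74}{107}} - \frac{43725}{178}\right) + 20 \sqrt{2}} = \frac{1}{\left(\left(-24694\right) \left(- \frac{107}{74}\right) - \frac{43725}{178}\right) + 20 \sqrt{2}} = \frac{1}{\left(\frac{1321129}{37} - \frac{43725}{178}\right) + 20 \sqrt{2}} = \frac{1}{\frac{233543137}{6586} + 20 \sqrt{2}}$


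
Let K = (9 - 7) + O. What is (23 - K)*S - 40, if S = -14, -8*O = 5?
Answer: -1371/4 ≈ -342.75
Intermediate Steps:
O = -5/8 (O = -⅛*5 = -5/8 ≈ -0.62500)
K = 11/8 (K = (9 - 7) - 5/8 = 2 - 5/8 = 11/8 ≈ 1.3750)
(23 - K)*S - 40 = (23 - 1*11/8)*(-14) - 40 = (23 - 11/8)*(-14) - 40 = (173/8)*(-14) - 40 = -1211/4 - 40 = -1371/4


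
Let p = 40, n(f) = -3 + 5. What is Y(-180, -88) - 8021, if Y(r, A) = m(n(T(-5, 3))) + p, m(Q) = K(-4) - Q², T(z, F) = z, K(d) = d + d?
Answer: -7993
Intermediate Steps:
K(d) = 2*d
n(f) = 2
m(Q) = -8 - Q² (m(Q) = 2*(-4) - Q² = -8 - Q²)
Y(r, A) = 28 (Y(r, A) = (-8 - 1*2²) + 40 = (-8 - 1*4) + 40 = (-8 - 4) + 40 = -12 + 40 = 28)
Y(-180, -88) - 8021 = 28 - 8021 = -7993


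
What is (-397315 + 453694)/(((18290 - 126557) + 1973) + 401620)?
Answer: 18793/98442 ≈ 0.19090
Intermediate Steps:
(-397315 + 453694)/(((18290 - 126557) + 1973) + 401620) = 56379/((-108267 + 1973) + 401620) = 56379/(-106294 + 401620) = 56379/295326 = 56379*(1/295326) = 18793/98442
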